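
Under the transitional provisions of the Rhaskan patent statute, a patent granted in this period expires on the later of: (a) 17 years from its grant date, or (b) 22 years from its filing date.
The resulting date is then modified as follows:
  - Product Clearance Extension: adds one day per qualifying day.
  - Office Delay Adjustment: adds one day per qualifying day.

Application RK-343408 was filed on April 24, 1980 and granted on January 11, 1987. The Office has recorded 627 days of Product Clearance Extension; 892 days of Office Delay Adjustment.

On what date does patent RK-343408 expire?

(a) grant + 17 years → 11 January 2004.
(b) filing + 22 years → 24 April 2002.
Later of the two: 11 January 2004.
Product Clearance Extension: +627 days → 29 September 2005.
Office Delay Adjustment: +892 days → 9 March 2008.

March 9, 2008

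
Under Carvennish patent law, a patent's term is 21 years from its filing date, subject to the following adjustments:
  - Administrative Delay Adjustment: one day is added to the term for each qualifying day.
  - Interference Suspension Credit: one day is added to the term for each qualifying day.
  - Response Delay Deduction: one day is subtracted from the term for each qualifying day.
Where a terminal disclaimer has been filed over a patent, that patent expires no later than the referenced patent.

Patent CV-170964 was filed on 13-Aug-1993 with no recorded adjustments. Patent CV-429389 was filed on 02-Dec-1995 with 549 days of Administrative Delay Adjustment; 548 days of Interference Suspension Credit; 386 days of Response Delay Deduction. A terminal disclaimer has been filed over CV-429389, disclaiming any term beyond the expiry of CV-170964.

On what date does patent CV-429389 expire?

August 13, 2014

Natural term of CV-429389:
  Base: filing + 21 years → 2 December 2016.
  Administrative Delay Adjustment: +549 days → 4 June 2018.
  Interference Suspension Credit: +548 days → 4 December 2019.
  Response Delay Deduction: −386 days → 13 November 2018.
Expiry of referenced patent CV-170964:
  Base: filing + 21 years → 13 August 2014.
Terminal disclaimer: CV-429389 expires on the earlier of 13 November 2018 and 13 August 2014.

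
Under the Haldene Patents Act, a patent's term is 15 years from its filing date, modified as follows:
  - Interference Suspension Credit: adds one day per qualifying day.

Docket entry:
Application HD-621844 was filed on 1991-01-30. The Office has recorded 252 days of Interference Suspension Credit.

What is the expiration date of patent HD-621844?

Base term: filing date + 15 years → 30 January 2006.
Interference Suspension Credit: +252 days → 9 October 2006.

October 9, 2006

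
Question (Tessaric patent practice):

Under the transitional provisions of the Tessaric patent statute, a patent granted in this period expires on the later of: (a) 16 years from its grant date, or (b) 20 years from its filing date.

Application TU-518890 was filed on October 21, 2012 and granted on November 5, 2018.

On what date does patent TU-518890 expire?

(a) grant + 16 years → 5 November 2034.
(b) filing + 20 years → 21 October 2032.
Later of the two: 5 November 2034.

2034-11-05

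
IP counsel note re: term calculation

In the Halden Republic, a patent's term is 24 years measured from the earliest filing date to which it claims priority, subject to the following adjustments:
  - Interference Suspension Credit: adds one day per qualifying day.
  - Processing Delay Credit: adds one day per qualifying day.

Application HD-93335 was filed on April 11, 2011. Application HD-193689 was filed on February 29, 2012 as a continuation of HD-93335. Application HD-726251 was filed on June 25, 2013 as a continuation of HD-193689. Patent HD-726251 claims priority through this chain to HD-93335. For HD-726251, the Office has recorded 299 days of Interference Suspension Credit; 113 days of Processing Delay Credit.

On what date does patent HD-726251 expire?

Earliest priority filing: 11 April 2011.
Base term: 11 April 2011 + 24 years → 11 April 2035.
Interference Suspension Credit: +299 days → 4 February 2036.
Processing Delay Credit: +113 days → 27 May 2036.

May 27, 2036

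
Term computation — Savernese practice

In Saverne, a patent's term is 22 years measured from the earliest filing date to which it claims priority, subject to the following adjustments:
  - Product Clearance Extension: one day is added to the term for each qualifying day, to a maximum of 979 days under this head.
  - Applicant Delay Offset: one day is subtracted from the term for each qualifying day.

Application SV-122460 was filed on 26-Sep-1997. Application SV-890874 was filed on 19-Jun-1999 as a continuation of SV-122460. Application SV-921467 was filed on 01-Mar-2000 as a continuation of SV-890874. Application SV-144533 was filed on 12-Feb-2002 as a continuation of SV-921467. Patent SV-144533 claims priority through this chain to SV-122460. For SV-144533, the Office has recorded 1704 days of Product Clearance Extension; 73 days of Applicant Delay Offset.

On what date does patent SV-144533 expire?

2022-03-20

Earliest priority filing: 26 September 1997.
Base term: 26 September 1997 + 22 years → 26 September 2019.
Product Clearance Extension: 1704 days claimed exceeds the 979-day cap, so +979 days → 1 June 2022.
Applicant Delay Offset: −73 days → 20 March 2022.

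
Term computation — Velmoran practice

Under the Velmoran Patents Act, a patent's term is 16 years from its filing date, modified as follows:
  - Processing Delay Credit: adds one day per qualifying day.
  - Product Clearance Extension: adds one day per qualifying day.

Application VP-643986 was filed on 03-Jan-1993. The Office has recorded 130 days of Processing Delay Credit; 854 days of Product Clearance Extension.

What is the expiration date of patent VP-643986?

2011-09-14

Base term: filing date + 16 years → 3 January 2009.
Processing Delay Credit: +130 days → 13 May 2009.
Product Clearance Extension: +854 days → 14 September 2011.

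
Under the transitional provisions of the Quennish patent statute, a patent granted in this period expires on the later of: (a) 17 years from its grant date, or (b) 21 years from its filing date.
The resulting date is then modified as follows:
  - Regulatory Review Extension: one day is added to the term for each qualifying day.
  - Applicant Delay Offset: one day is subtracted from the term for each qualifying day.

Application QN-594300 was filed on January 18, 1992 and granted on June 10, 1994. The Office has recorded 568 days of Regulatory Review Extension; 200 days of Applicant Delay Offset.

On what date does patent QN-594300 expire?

(a) grant + 17 years → 10 June 2011.
(b) filing + 21 years → 18 January 2013.
Later of the two: 18 January 2013.
Regulatory Review Extension: +568 days → 9 August 2014.
Applicant Delay Offset: −200 days → 21 January 2014.

January 21, 2014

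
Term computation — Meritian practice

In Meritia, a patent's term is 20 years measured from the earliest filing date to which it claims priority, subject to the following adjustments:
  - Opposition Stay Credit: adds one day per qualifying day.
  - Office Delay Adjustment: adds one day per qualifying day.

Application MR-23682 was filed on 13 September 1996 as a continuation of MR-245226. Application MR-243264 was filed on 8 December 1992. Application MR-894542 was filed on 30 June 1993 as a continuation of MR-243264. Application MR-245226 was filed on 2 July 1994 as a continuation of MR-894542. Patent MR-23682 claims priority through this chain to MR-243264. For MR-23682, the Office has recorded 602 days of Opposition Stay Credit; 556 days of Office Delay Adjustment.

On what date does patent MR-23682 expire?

Earliest priority filing: 8 December 1992.
Base term: 8 December 1992 + 20 years → 8 December 2012.
Opposition Stay Credit: +602 days → 2 August 2014.
Office Delay Adjustment: +556 days → 9 February 2016.

2016-02-09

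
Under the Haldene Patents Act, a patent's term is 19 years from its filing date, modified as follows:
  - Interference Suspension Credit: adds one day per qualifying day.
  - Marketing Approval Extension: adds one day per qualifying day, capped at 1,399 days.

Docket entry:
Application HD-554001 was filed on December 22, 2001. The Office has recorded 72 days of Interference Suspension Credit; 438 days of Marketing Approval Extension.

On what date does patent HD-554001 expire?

May 16, 2022

Base term: filing date + 19 years → 22 December 2020.
Interference Suspension Credit: +72 days → 4 March 2021.
Marketing Approval Extension: 438 days (within the 1399-day cap) → +438 days → 16 May 2022.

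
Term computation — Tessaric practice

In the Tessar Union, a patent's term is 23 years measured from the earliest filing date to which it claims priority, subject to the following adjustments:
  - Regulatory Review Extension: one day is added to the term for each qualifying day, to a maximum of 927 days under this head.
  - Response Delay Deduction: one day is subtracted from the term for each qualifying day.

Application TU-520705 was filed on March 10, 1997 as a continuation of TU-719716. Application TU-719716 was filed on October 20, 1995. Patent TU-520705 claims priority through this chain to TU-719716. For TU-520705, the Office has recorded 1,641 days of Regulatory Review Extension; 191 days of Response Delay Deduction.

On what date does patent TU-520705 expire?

Earliest priority filing: 20 October 1995.
Base term: 20 October 1995 + 23 years → 20 October 2018.
Regulatory Review Extension: 1641 days claimed exceeds the 927-day cap, so +927 days → 4 May 2021.
Response Delay Deduction: −191 days → 25 October 2020.

October 25, 2020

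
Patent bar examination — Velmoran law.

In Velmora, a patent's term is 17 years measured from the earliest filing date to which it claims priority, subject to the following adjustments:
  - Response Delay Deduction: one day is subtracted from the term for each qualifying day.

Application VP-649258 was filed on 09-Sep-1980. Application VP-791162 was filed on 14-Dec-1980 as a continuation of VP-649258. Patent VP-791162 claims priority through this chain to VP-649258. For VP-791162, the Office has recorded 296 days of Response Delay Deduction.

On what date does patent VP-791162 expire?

Earliest priority filing: 9 September 1980.
Base term: 9 September 1980 + 17 years → 9 September 1997.
Response Delay Deduction: −296 days → 17 November 1996.

November 17, 1996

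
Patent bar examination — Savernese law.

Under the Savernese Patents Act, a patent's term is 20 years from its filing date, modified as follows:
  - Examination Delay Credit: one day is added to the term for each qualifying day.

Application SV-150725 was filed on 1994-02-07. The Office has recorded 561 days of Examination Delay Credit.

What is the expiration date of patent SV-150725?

2015-08-22

Base term: filing date + 20 years → 7 February 2014.
Examination Delay Credit: +561 days → 22 August 2015.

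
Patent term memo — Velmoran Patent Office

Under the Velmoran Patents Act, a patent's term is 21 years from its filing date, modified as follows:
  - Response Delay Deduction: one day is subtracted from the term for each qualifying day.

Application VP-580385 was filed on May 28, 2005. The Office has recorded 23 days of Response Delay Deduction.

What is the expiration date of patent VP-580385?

May 5, 2026

Base term: filing date + 21 years → 28 May 2026.
Response Delay Deduction: −23 days → 5 May 2026.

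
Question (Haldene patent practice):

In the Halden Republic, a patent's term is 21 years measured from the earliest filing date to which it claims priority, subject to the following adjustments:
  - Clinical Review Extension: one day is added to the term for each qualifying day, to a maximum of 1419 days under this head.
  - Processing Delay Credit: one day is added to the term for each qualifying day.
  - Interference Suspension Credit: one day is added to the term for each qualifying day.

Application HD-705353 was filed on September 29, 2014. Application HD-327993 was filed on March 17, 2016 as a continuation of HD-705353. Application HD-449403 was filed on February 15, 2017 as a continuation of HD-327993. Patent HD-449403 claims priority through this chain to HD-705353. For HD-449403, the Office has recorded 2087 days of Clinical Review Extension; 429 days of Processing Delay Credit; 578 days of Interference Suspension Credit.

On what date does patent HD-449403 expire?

2042-05-21

Earliest priority filing: 29 September 2014.
Base term: 29 September 2014 + 21 years → 29 September 2035.
Clinical Review Extension: 2087 days claimed exceeds the 1419-day cap, so +1419 days → 18 August 2039.
Processing Delay Credit: +429 days → 20 October 2040.
Interference Suspension Credit: +578 days → 21 May 2042.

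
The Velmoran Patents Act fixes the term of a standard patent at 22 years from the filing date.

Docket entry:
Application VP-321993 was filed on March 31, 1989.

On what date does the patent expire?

March 31, 2011

Filing date + 22 years → 31 March 2011.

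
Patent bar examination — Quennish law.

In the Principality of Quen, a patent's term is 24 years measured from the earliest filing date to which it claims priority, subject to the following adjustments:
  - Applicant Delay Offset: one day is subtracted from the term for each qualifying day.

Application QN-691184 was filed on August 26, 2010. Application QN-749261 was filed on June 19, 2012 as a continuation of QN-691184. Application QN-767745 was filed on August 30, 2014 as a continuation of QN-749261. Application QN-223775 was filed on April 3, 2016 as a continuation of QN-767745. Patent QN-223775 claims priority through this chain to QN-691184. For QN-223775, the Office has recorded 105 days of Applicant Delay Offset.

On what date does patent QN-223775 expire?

Earliest priority filing: 26 August 2010.
Base term: 26 August 2010 + 24 years → 26 August 2034.
Applicant Delay Offset: −105 days → 13 May 2034.

May 13, 2034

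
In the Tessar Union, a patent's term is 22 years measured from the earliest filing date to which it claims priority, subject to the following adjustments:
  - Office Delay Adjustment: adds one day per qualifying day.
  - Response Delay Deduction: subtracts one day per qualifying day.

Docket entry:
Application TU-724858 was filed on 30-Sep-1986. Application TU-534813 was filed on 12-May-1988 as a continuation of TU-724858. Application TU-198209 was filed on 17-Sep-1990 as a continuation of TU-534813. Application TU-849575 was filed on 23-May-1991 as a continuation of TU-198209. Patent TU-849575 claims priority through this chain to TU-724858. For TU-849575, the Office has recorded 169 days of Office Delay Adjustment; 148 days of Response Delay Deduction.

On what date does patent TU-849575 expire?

Earliest priority filing: 30 September 1986.
Base term: 30 September 1986 + 22 years → 30 September 2008.
Office Delay Adjustment: +169 days → 18 March 2009.
Response Delay Deduction: −148 days → 21 October 2008.

2008-10-21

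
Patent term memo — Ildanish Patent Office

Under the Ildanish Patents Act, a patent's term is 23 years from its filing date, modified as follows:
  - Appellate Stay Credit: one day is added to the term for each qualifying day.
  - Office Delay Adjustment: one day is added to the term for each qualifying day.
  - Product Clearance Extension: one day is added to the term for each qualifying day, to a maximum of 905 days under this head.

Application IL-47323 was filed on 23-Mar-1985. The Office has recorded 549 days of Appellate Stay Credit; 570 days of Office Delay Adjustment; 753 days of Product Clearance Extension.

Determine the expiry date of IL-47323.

May 8, 2013

Base term: filing date + 23 years → 23 March 2008.
Appellate Stay Credit: +549 days → 23 September 2009.
Office Delay Adjustment: +570 days → 16 April 2011.
Product Clearance Extension: 753 days (within the 905-day cap) → +753 days → 8 May 2013.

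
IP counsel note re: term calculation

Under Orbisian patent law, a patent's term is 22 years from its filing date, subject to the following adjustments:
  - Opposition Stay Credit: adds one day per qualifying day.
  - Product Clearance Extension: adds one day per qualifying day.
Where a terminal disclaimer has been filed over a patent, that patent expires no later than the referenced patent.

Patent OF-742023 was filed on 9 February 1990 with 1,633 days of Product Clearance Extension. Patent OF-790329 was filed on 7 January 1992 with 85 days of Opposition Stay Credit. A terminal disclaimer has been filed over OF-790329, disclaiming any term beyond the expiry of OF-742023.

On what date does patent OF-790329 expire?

Natural term of OF-790329:
  Base: filing + 22 years → 7 January 2014.
  Opposition Stay Credit: +85 days → 2 April 2014.
Expiry of referenced patent OF-742023:
  Base: filing + 22 years → 9 February 2012.
  Product Clearance Extension: +1633 days → 30 July 2016.
Terminal disclaimer: OF-790329 expires on the earlier of 2 April 2014 and 30 July 2016.

2014-04-02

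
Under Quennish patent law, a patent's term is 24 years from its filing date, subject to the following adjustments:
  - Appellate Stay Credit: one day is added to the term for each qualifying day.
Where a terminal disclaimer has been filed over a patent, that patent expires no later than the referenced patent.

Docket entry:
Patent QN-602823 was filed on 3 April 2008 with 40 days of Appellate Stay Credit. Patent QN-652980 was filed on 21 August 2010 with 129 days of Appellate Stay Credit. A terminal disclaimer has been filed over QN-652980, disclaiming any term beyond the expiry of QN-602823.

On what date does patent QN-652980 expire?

Natural term of QN-652980:
  Base: filing + 24 years → 21 August 2034.
  Appellate Stay Credit: +129 days → 28 December 2034.
Expiry of referenced patent QN-602823:
  Base: filing + 24 years → 3 April 2032.
  Appellate Stay Credit: +40 days → 13 May 2032.
Terminal disclaimer: QN-652980 expires on the earlier of 28 December 2034 and 13 May 2032.

2032-05-13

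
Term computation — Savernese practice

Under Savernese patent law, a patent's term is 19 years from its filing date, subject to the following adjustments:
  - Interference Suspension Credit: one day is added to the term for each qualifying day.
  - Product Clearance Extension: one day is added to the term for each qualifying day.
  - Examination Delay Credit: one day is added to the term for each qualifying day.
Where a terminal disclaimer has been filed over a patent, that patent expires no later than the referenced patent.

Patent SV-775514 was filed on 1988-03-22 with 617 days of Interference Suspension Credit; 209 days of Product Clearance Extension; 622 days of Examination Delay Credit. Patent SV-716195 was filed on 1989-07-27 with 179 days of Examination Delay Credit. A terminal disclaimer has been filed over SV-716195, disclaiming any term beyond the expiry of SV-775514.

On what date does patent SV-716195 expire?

Natural term of SV-716195:
  Base: filing + 19 years → 27 July 2008.
  Examination Delay Credit: +179 days → 22 January 2009.
Expiry of referenced patent SV-775514:
  Base: filing + 19 years → 22 March 2007.
  Interference Suspension Credit: +617 days → 28 November 2008.
  Product Clearance Extension: +209 days → 25 June 2009.
  Examination Delay Credit: +622 days → 9 March 2011.
Terminal disclaimer: SV-716195 expires on the earlier of 22 January 2009 and 9 March 2011.

January 22, 2009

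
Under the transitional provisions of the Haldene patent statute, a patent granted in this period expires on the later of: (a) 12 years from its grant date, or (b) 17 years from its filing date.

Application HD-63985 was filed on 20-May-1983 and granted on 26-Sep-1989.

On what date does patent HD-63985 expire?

(a) grant + 12 years → 26 September 2001.
(b) filing + 17 years → 20 May 2000.
Later of the two: 26 September 2001.

September 26, 2001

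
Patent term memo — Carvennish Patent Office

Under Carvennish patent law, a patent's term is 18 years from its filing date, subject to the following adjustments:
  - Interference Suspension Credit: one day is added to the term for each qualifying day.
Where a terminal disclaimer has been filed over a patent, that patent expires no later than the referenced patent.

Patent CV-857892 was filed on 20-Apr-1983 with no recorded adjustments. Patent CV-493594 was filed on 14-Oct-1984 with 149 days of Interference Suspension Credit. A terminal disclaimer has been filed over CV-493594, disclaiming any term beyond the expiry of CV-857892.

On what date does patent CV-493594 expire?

Natural term of CV-493594:
  Base: filing + 18 years → 14 October 2002.
  Interference Suspension Credit: +149 days → 12 March 2003.
Expiry of referenced patent CV-857892:
  Base: filing + 18 years → 20 April 2001.
Terminal disclaimer: CV-493594 expires on the earlier of 12 March 2003 and 20 April 2001.

2001-04-20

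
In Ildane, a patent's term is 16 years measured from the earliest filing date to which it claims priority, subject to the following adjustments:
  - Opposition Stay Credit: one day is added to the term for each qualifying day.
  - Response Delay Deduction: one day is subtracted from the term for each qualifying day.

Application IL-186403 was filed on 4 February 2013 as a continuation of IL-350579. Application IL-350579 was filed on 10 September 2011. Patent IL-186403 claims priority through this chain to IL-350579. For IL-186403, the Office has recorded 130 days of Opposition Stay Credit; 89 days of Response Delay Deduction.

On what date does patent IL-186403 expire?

Earliest priority filing: 10 September 2011.
Base term: 10 September 2011 + 16 years → 10 September 2027.
Opposition Stay Credit: +130 days → 18 January 2028.
Response Delay Deduction: −89 days → 21 October 2027.

2027-10-21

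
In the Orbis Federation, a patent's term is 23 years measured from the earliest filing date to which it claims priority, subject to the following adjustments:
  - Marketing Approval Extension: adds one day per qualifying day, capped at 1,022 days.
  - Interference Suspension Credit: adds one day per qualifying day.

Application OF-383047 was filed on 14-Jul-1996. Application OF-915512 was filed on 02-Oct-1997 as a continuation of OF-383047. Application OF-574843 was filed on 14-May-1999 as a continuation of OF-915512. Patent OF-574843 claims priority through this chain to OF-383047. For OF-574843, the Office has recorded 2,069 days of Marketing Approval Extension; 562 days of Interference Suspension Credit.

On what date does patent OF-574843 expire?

2023-11-14

Earliest priority filing: 14 July 1996.
Base term: 14 July 1996 + 23 years → 14 July 2019.
Marketing Approval Extension: 2069 days claimed exceeds the 1022-day cap, so +1022 days → 1 May 2022.
Interference Suspension Credit: +562 days → 14 November 2023.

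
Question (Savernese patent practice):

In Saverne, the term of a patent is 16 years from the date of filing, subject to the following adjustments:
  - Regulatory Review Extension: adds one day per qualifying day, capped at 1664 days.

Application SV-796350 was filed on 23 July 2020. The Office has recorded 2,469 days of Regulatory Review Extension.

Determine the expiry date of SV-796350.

2041-02-11

Base term: filing date + 16 years → 23 July 2036.
Regulatory Review Extension: 2469 days claimed exceeds the 1664-day cap, so +1664 days → 11 February 2041.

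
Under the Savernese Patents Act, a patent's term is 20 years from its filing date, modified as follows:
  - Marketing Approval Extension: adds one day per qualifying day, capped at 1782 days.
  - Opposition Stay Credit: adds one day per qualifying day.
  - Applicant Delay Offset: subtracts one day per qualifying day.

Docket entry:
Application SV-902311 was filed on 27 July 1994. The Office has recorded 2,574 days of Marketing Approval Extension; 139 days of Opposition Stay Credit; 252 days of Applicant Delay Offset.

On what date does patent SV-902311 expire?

February 20, 2019

Base term: filing date + 20 years → 27 July 2014.
Marketing Approval Extension: 2574 days claimed exceeds the 1782-day cap, so +1782 days → 13 June 2019.
Opposition Stay Credit: +139 days → 30 October 2019.
Applicant Delay Offset: −252 days → 20 February 2019.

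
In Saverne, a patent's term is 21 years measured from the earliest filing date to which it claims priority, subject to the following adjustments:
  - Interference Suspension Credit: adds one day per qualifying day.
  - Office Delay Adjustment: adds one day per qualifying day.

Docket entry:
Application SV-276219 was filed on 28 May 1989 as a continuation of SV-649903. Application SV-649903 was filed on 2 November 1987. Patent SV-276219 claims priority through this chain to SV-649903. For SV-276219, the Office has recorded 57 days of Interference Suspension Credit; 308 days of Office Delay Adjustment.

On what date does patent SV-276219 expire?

November 2, 2009

Earliest priority filing: 2 November 1987.
Base term: 2 November 1987 + 21 years → 2 November 2008.
Interference Suspension Credit: +57 days → 29 December 2008.
Office Delay Adjustment: +308 days → 2 November 2009.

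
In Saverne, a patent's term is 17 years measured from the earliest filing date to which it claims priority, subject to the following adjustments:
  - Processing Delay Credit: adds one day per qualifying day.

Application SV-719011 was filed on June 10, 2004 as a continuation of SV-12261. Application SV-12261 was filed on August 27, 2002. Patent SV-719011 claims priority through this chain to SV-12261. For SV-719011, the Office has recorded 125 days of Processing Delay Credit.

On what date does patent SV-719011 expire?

December 30, 2019

Earliest priority filing: 27 August 2002.
Base term: 27 August 2002 + 17 years → 27 August 2019.
Processing Delay Credit: +125 days → 30 December 2019.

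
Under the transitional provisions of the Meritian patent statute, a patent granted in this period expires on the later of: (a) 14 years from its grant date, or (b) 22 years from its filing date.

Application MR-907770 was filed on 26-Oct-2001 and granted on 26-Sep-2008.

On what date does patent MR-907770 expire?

(a) grant + 14 years → 26 September 2022.
(b) filing + 22 years → 26 October 2023.
Later of the two: 26 October 2023.

2023-10-26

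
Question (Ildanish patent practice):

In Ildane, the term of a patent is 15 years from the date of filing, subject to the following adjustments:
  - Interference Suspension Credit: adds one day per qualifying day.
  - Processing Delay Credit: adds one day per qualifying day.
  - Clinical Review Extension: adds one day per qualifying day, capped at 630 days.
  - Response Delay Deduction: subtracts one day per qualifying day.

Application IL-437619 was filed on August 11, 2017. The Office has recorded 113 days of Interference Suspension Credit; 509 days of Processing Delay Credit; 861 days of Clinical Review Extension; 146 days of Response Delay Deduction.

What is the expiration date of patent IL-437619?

Base term: filing date + 15 years → 11 August 2032.
Interference Suspension Credit: +113 days → 2 December 2032.
Processing Delay Credit: +509 days → 25 April 2034.
Clinical Review Extension: 861 days claimed exceeds the 630-day cap, so +630 days → 15 January 2036.
Response Delay Deduction: −146 days → 22 August 2035.

August 22, 2035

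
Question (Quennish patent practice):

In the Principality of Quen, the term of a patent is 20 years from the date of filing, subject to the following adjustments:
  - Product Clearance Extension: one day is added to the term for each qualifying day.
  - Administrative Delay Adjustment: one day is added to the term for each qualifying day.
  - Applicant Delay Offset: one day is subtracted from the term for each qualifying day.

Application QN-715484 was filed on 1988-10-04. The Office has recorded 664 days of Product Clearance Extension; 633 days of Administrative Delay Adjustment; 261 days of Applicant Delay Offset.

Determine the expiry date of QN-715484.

August 6, 2011

Base term: filing date + 20 years → 4 October 2008.
Product Clearance Extension: +664 days → 30 July 2010.
Administrative Delay Adjustment: +633 days → 23 April 2012.
Applicant Delay Offset: −261 days → 6 August 2011.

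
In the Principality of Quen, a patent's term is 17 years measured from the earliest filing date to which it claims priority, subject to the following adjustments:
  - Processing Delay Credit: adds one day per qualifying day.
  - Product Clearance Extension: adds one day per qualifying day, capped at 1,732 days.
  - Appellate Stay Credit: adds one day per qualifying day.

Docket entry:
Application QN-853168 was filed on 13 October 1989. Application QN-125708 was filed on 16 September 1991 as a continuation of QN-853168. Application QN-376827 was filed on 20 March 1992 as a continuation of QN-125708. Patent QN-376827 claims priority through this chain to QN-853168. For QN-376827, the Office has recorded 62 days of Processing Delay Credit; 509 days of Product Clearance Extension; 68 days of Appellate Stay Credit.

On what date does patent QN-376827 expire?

2008-07-13

Earliest priority filing: 13 October 1989.
Base term: 13 October 1989 + 17 years → 13 October 2006.
Processing Delay Credit: +62 days → 14 December 2006.
Product Clearance Extension: 509 days (within the 1732-day cap) → +509 days → 6 May 2008.
Appellate Stay Credit: +68 days → 13 July 2008.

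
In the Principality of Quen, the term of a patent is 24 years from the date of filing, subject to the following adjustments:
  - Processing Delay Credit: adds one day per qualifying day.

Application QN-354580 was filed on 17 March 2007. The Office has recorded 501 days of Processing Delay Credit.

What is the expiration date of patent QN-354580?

July 30, 2032

Base term: filing date + 24 years → 17 March 2031.
Processing Delay Credit: +501 days → 30 July 2032.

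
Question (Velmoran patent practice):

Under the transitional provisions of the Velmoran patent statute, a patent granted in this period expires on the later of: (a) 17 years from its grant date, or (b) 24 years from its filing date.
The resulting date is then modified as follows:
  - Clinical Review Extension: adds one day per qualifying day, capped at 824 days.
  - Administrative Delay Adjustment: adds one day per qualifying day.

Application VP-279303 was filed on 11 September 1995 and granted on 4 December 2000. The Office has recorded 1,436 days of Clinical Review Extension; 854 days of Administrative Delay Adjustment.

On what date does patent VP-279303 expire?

April 15, 2024

(a) grant + 17 years → 4 December 2017.
(b) filing + 24 years → 11 September 2019.
Later of the two: 11 September 2019.
Clinical Review Extension: 1436 days claimed exceeds the 824-day cap, so +824 days → 13 December 2021.
Administrative Delay Adjustment: +854 days → 15 April 2024.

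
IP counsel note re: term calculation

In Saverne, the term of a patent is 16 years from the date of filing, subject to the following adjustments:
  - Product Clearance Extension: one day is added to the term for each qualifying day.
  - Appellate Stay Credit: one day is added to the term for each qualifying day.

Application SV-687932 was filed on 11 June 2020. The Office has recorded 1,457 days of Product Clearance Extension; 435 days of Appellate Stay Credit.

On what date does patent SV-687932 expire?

Base term: filing date + 16 years → 11 June 2036.
Product Clearance Extension: +1457 days → 7 June 2040.
Appellate Stay Credit: +435 days → 16 August 2041.

August 16, 2041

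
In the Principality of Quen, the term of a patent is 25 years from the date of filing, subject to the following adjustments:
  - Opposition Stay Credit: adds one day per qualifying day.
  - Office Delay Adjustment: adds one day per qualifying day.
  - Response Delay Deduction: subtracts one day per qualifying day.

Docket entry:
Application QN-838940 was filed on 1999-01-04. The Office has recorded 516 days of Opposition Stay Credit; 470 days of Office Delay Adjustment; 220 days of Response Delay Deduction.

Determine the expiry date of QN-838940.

Base term: filing date + 25 years → 4 January 2024.
Opposition Stay Credit: +516 days → 3 June 2025.
Office Delay Adjustment: +470 days → 16 September 2026.
Response Delay Deduction: −220 days → 8 February 2026.

2026-02-08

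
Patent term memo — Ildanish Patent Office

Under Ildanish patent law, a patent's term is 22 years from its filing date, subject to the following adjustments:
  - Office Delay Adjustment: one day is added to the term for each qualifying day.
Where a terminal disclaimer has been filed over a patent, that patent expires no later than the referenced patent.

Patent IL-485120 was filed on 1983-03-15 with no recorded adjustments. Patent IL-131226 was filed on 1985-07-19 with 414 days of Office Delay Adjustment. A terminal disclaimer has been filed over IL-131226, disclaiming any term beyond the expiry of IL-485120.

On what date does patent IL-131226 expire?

Natural term of IL-131226:
  Base: filing + 22 years → 19 July 2007.
  Office Delay Adjustment: +414 days → 5 September 2008.
Expiry of referenced patent IL-485120:
  Base: filing + 22 years → 15 March 2005.
Terminal disclaimer: IL-131226 expires on the earlier of 5 September 2008 and 15 March 2005.

2005-03-15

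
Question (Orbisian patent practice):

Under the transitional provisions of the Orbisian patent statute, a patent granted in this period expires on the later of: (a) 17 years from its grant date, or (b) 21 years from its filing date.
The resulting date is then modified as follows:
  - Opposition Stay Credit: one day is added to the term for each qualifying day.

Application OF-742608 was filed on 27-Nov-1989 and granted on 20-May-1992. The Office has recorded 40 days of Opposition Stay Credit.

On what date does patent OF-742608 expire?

January 6, 2011

(a) grant + 17 years → 20 May 2009.
(b) filing + 21 years → 27 November 2010.
Later of the two: 27 November 2010.
Opposition Stay Credit: +40 days → 6 January 2011.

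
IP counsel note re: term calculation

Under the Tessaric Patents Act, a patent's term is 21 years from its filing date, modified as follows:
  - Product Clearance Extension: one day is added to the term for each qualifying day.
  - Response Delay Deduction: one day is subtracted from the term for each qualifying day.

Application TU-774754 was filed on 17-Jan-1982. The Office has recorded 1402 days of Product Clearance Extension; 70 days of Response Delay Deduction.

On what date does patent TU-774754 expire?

Base term: filing date + 21 years → 17 January 2003.
Product Clearance Extension: +1402 days → 19 November 2006.
Response Delay Deduction: −70 days → 10 September 2006.

September 10, 2006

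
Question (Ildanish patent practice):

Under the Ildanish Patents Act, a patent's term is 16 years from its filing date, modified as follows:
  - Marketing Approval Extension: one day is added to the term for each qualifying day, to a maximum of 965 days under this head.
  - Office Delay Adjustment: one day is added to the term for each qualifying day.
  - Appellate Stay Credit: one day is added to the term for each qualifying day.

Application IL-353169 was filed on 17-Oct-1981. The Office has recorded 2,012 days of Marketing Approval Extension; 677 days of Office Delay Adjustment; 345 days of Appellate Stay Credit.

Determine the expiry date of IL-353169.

Base term: filing date + 16 years → 17 October 1997.
Marketing Approval Extension: 2012 days claimed exceeds the 965-day cap, so +965 days → 8 June 2000.
Office Delay Adjustment: +677 days → 16 April 2002.
Appellate Stay Credit: +345 days → 27 March 2003.

2003-03-27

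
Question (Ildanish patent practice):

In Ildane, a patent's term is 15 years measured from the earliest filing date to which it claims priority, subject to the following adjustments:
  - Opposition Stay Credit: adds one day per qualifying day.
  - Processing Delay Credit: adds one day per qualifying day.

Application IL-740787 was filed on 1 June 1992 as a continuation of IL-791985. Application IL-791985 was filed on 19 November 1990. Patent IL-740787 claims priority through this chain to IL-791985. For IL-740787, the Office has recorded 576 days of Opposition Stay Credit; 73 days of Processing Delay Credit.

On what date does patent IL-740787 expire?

August 30, 2007

Earliest priority filing: 19 November 1990.
Base term: 19 November 1990 + 15 years → 19 November 2005.
Opposition Stay Credit: +576 days → 18 June 2007.
Processing Delay Credit: +73 days → 30 August 2007.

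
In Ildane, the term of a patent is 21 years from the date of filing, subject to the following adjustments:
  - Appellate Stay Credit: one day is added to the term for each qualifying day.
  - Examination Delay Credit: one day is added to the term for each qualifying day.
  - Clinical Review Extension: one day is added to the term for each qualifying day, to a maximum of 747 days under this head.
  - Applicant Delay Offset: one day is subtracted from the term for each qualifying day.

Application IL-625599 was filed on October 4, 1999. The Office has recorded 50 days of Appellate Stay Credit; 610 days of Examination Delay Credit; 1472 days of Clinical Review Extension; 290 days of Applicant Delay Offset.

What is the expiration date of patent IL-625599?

Base term: filing date + 21 years → 4 October 2020.
Appellate Stay Credit: +50 days → 23 November 2020.
Examination Delay Credit: +610 days → 26 July 2022.
Clinical Review Extension: 1472 days claimed exceeds the 747-day cap, so +747 days → 11 August 2024.
Applicant Delay Offset: −290 days → 26 October 2023.

2023-10-26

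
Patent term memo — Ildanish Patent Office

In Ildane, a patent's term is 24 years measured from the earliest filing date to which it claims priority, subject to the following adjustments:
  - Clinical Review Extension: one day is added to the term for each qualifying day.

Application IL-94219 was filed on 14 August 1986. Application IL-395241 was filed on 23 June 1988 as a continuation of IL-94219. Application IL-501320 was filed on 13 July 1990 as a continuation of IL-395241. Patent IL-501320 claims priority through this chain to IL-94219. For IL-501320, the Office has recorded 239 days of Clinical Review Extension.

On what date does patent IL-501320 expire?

April 10, 2011

Earliest priority filing: 14 August 1986.
Base term: 14 August 1986 + 24 years → 14 August 2010.
Clinical Review Extension: +239 days → 10 April 2011.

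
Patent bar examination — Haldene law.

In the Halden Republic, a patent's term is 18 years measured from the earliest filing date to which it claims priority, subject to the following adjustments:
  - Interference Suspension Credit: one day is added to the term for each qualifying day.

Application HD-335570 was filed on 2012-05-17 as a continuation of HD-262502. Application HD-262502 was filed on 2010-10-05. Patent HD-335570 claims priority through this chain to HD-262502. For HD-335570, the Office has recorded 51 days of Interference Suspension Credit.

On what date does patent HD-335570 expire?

Earliest priority filing: 5 October 2010.
Base term: 5 October 2010 + 18 years → 5 October 2028.
Interference Suspension Credit: +51 days → 25 November 2028.

2028-11-25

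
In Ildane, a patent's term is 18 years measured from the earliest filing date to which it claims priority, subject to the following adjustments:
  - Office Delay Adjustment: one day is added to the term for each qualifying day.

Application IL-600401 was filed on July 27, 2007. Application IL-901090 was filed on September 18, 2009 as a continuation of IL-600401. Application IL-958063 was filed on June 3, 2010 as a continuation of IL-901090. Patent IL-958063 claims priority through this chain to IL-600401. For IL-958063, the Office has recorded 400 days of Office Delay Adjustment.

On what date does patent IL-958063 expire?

Earliest priority filing: 27 July 2007.
Base term: 27 July 2007 + 18 years → 27 July 2025.
Office Delay Adjustment: +400 days → 31 August 2026.

2026-08-31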